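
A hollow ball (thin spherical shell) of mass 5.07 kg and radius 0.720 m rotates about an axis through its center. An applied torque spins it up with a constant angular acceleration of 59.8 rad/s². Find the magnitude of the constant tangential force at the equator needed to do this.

F ≈ 146 N

I = (2/3)MR² = (2/3)(5.07)(0.720)² = 1.752 kg·m².
The required torque is τ = Iα = (1.752)(59.80) = 104.8 N·m.
A tangential force at the equator gives τ = FR, so F = τ/R = 104.8/0.720 = 145.5 N.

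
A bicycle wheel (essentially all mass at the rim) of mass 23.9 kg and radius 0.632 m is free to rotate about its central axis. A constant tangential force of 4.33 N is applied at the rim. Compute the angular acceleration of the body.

I = MR² = (23.9)(0.632)² = 9.546 kg·m².
τ = F R = (4.33)(0.632) = 2.737 N·m.
From τ = Iα: α = 2.737/9.546 = 0.2867 rad/s².

α ≈ 0.287 rad/s²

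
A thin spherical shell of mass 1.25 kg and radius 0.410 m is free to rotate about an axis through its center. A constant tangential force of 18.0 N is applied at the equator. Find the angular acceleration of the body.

α ≈ 52.7 rad/s²

I = (2/3)MR² = (2/3)(1.25)(0.410)² = 0.1401 kg·m².
τ = F R = (18.0)(0.410) = 7.380 N·m.
From τ = Iα: α = 7.380/0.1401 = 52.68 rad/s².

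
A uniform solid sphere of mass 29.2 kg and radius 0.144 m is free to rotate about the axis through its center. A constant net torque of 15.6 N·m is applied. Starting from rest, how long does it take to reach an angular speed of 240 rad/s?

t ≈ 3.73 s

I = (2/5)MR² = (2/5)(29.2)(0.144)² = 0.2422 kg·m².
α = τ/I = 15.6/0.2422 = 64.41 rad/s².
ω = αt ⇒ t = ω/α = 240/64.41 = 3.726 s.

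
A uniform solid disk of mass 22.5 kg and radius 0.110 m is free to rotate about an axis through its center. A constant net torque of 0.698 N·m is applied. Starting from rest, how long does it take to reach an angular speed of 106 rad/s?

t ≈ 20.7 s

I = ½MR² = (1/2)(22.5)(0.110)² = 0.1361 kg·m².
α = τ/I = 0.698/0.1361 = 5.128 rad/s².
ω = αt ⇒ t = ω/α = 106/5.128 = 20.67 s.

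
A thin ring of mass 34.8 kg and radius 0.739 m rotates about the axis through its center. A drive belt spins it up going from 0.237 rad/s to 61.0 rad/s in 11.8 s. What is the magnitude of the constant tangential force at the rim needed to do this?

I = MR² = (34.8)(0.739)² = 19.01 kg·m².
α = Δω/Δt = (61.0 − 0.237)/11.8 = 5.149 rad/s².
The required torque is τ = Iα = (19.01)(5.149) = 97.86 N·m.
A tangential force at the rim gives τ = FR, so F = τ/R = 97.86/0.739 = 132.4 N.

F ≈ 132 N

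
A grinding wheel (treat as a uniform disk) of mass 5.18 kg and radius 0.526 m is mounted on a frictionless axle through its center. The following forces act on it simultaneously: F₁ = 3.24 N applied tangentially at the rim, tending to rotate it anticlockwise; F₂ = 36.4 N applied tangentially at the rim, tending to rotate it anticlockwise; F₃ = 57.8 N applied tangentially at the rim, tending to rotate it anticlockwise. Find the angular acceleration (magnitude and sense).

I = ½MR² = (1/2)(5.18)(0.526)² = 0.7166 kg·m².
Taking anticlockwise as positive: τ₁ = +(3.24)(0.526) = +1.704 N·m; τ₂ = +(36.4)(0.526) = +19.15 N·m; τ₃ = +(57.8)(0.526) = +30.40 N·m.
Net torque τ = 51.25 N·m.
α = τ/I = 51.25/0.7166 = 71.52 rad/s².

α ≈ 71.5 rad/s², anticlockwise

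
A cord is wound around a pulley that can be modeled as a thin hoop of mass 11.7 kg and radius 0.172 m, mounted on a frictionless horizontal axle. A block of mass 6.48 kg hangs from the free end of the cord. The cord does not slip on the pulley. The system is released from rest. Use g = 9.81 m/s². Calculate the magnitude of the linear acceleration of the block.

I = MR² = (11.7)(0.172)² = 0.3461 kg·m².
Block: mg − T = ma. Pulley: TR = Iα. No-slip: a = αR, so T = (I/R²)a = 11.70·a.
Then mg = (m + 11.70)a, so a = (6.48)(9.81)/(6.48 + 11.70) = 3.497 m/s².

a ≈ 3.50 m/s²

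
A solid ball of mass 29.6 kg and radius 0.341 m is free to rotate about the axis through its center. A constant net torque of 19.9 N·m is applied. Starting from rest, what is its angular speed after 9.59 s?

I = (2/5)MR² = (2/5)(29.6)(0.341)² = 1.377 kg·m².
α = τ/I = 19.9/1.377 = 14.45 rad/s².
ω = ω₀ + αt = 0 + (14.45)(9.59) = 138.6 rad/s.

ω ≈ 139 rad/s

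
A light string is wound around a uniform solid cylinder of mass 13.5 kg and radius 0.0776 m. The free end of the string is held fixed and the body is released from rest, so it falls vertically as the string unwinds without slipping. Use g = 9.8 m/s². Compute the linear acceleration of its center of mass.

a ≈ 6.53 m/s²

Translation: Mg − T = Ma. Rotation about the center: TR = Iα with I = ½MR².
With a = αR: T = (I/R²)a = (1/2)M a, so Mg = (1 + 0.5000)Ma.
a = g/(1 + 0.5000) = 9.8/1.500 = 6.533 m/s².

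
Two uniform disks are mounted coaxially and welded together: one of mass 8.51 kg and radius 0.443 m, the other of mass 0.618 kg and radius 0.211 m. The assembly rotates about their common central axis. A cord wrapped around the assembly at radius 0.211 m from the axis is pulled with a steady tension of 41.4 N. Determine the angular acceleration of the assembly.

I = ½M₁R₁² + ½M₂R₂² = ½(8.51)(0.443)² + ½(0.618)(0.211)² = 0.8488 kg·m².
τ = F r = (41.4)(0.211) = 8.735 N·m.
α = τ/I = 8.735/0.8488 = 10.29 rad/s².

α ≈ 10.3 rad/s²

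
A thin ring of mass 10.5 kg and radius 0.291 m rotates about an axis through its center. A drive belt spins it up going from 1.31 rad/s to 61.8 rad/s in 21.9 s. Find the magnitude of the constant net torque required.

I = MR² = (10.5)(0.291)² = 0.8892 kg·m².
α = Δω/Δt = (61.8 − 1.31)/21.9 = 2.762 rad/s².
τ = Iα = (0.8892)(2.762) = 2.456 N·m.

τ ≈ 2.46 N·m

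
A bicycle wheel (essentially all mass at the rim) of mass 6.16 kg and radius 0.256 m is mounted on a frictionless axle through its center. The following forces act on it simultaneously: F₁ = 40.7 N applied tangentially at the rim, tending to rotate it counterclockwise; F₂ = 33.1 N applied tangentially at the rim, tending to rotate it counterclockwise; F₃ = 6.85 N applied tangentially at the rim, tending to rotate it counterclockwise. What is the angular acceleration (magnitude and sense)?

α ≈ 51.1 rad/s², counterclockwise

I = MR² = (6.16)(0.256)² = 0.4037 kg·m².
Taking counterclockwise as positive: τ₁ = +(40.7)(0.256) = +10.42 N·m; τ₂ = +(33.1)(0.256) = +8.474 N·m; τ₃ = +(6.85)(0.256) = +1.754 N·m.
Net torque τ = 20.65 N·m.
α = τ/I = 20.65/0.4037 = 51.14 rad/s².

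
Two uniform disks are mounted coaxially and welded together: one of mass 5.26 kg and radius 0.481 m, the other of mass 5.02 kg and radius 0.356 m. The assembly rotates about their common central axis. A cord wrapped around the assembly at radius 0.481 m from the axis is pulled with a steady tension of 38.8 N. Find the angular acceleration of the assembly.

I = ½M₁R₁² + ½M₂R₂² = ½(5.26)(0.481)² + ½(5.02)(0.356)² = 0.9266 kg·m².
τ = F r = (38.8)(0.481) = 18.66 N·m.
α = τ/I = 18.66/0.9266 = 20.14 rad/s².

α ≈ 20.1 rad/s²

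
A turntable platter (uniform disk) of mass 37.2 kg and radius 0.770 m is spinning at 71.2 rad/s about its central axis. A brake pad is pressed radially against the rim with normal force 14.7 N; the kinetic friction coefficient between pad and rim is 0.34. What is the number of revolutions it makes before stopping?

≈ 1160 revolutions

I = ½MR² = (1/2)(37.2)(0.770)² = 11.03 kg·m².
Friction force f = μN = (0.34)(14.7) = 4.998 N at the rim; torque magnitude τ = fR = 3.848 N·m, opposing ω.
|α| = τ/I = 3.848/11.03 = 0.3490 rad/s² (deceleration).
ω² = ω₀² − 2|α|θ with ω = 0 ⇒ θ = ω₀²/(2|α|) = 7263 rad = 1156 rev.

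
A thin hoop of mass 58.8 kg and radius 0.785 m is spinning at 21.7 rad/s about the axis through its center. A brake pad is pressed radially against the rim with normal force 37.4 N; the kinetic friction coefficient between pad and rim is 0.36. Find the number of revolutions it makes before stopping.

≈ 128 revolutions

I = MR² = (58.8)(0.785)² = 36.23 kg·m².
Friction force f = μN = (0.36)(37.4) = 13.46 N at the rim; torque magnitude τ = fR = 10.57 N·m, opposing ω.
|α| = τ/I = 10.57/36.23 = 0.2917 rad/s² (deceleration).
ω² = ω₀² − 2|α|θ with ω = 0 ⇒ θ = ω₀²/(2|α|) = 807.2 rad = 128.5 rev.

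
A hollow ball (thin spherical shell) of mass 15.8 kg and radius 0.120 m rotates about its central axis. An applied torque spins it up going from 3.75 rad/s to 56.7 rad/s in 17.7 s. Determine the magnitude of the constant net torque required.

τ ≈ 0.454 N·m

I = (2/3)MR² = (2/3)(15.8)(0.120)² = 0.1517 kg·m².
α = Δω/Δt = (56.7 − 3.75)/17.7 = 2.992 rad/s².
τ = Iα = (0.1517)(2.992) = 0.4538 N·m.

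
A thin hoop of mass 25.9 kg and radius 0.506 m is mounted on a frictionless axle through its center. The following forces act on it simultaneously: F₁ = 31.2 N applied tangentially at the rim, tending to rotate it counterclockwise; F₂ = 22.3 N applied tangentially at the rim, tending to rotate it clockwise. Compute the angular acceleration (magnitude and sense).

α ≈ 0.679 rad/s², counterclockwise

I = MR² = (25.9)(0.506)² = 6.631 kg·m².
Taking counterclockwise as positive: τ₁ = +(31.2)(0.506) = +15.79 N·m; τ₂ = −(22.3)(0.506) = −11.28 N·m.
Net torque τ = 4.503 N·m.
α = τ/I = 4.503/6.631 = 0.6791 rad/s².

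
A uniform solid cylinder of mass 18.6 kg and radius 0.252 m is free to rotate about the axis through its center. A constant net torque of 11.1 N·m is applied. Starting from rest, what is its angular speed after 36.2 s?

I = ½MR² = (1/2)(18.6)(0.252)² = 0.5906 kg·m².
α = τ/I = 11.1/0.5906 = 18.79 rad/s².
ω = ω₀ + αt = 0 + (18.79)(36.2) = 680.4 rad/s.

ω ≈ 680 rad/s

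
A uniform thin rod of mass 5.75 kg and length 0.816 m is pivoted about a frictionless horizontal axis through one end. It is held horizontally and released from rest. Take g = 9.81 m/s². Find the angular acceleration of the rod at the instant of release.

About the pivot, I = (1/3)ML² = (1/3)(5.75)(0.816)² = 1.276 kg·m².
The weight acts at the center, a distance L/2 = 0.4080 m from the pivot; τ = Mg(L/2) = 23.01 N·m.
α = τ/I = 23.01/1.276 = 18.03 rad/s².
(Equivalently α = (3g/(2L)) = 18.03 rad/s².)

α ≈ 18.0 rad/s²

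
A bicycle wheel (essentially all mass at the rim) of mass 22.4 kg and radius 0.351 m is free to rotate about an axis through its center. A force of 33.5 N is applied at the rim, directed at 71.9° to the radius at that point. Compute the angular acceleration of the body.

I = MR² = (22.4)(0.351)² = 2.760 kg·m².
Only the tangential component produces torque: τ = F R sinθ = (33.5)(0.351) sin 71.9° = 11.18 N·m.
Newton's second law for rotation, τ = Iα, gives α = τ/I = 11.18/2.760 = 4.050 rad/s².

α ≈ 4.05 rad/s²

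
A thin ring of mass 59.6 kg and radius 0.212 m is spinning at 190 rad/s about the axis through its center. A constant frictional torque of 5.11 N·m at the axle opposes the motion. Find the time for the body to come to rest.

I = MR² = (59.6)(0.212)² = 2.679 kg·m².
The net torque has magnitude 5.11 N·m, opposing ω.
|α| = τ/I = 5.110/2.679 = 1.908 rad/s² (deceleration).
0 = ω₀ − |α|t ⇒ t = ω₀/|α| = 190/1.908 = 99.60 s.

t ≈ 99.6 s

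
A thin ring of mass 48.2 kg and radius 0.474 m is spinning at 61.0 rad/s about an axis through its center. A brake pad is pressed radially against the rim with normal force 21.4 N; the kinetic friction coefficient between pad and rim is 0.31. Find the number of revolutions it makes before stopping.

I = MR² = (48.2)(0.474)² = 10.83 kg·m².
Friction force f = μN = (0.31)(21.4) = 6.634 N at the rim; torque magnitude τ = fR = 3.145 N·m, opposing ω.
|α| = τ/I = 3.145/10.83 = 0.2904 rad/s² (deceleration).
ω² = ω₀² − 2|α|θ with ω = 0 ⇒ θ = ω₀²/(2|α|) = 6407 rad = 1020 rev.

≈ 1020 revolutions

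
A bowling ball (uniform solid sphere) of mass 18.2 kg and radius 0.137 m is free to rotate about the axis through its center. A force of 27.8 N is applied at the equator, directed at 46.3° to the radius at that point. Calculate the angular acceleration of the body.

I = (2/5)MR² = (2/5)(18.2)(0.137)² = 0.1366 kg·m².
Only the tangential component produces torque: τ = F R sinθ = (27.8)(0.137) sin 46.3° = 2.753 N·m.
Newton's second law for rotation, τ = Iα, gives α = τ/I = 2.753/0.1366 = 20.15 rad/s².

α ≈ 20.2 rad/s²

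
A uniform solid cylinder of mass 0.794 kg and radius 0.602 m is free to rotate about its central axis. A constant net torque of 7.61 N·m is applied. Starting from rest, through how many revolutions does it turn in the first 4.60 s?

I = ½MR² = (1/2)(0.794)(0.602)² = 0.1439 kg·m².
α = τ/I = 7.61/0.1439 = 52.89 rad/s².
θ = ½αt² = ½(52.89)(4.60)² = 559.6 rad.
Revolutions = θ/(2π) = 89.06.

≈ 89.1 revolutions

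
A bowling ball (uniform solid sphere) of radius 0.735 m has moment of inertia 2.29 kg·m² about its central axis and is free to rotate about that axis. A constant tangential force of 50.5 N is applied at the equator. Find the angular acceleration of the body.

τ = F R = (50.5)(0.735) = 37.12 N·m.
Newton's second law for rotation, τ = Iα, gives α = τ/I = 37.12/2.290 = 16.21 rad/s².

α ≈ 16.2 rad/s²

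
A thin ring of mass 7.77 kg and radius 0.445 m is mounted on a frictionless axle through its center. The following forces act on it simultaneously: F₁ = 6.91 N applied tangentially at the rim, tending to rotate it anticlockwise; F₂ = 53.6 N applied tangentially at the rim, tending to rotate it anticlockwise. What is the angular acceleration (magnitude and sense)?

α ≈ 17.5 rad/s², anticlockwise

I = MR² = (7.77)(0.445)² = 1.539 kg·m².
Taking anticlockwise as positive: τ₁ = +(6.91)(0.445) = +3.075 N·m; τ₂ = +(53.6)(0.445) = +23.85 N·m.
Net torque τ = 26.93 N·m.
α = τ/I = 26.93/1.539 = 17.50 rad/s².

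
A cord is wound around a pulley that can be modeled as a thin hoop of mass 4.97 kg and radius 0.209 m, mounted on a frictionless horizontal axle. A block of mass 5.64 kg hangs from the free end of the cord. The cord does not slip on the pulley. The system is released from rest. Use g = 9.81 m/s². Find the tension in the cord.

T ≈ 25.9 N

I = MR² = (4.97)(0.209)² = 0.2171 kg·m².
Block: mg − T = ma. Pulley: TR = Iα. No-slip: a = αR, so T = (I/R²)a = 4.970·a.
Then mg = (m + 4.970)a, so a = (5.64)(9.81)/(5.64 + 4.970) = 5.215 m/s².
T = 4.970·a = 25.92 N.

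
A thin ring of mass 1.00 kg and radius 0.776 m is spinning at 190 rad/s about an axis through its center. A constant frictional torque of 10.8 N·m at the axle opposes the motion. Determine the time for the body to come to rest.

t ≈ 10.6 s

I = MR² = (1.00)(0.776)² = 0.6022 kg·m².
The net torque has magnitude 10.8 N·m, opposing ω.
|α| = τ/I = 10.80/0.6022 = 17.93 rad/s² (deceleration).
0 = ω₀ − |α|t ⇒ t = ω₀/|α| = 190/17.93 = 10.59 s.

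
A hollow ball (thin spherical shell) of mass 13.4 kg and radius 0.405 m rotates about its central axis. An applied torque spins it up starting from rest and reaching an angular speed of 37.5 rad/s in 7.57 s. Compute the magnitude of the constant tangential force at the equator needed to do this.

I = (2/3)MR² = (2/3)(13.4)(0.405)² = 1.465 kg·m².
α = Δω/Δt = (37.5 − 0)/7.57 = 4.954 rad/s².
The required torque is τ = Iα = (1.465)(4.954) = 7.259 N·m.
A tangential force at the equator gives τ = FR, so F = τ/R = 7.259/0.405 = 17.92 N.

F ≈ 17.9 N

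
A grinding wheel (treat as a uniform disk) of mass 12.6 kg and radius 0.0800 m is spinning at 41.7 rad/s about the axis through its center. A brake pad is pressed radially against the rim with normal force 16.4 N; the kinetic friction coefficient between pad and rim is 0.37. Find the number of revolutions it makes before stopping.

≈ 11.5 revolutions

I = ½MR² = (1/2)(12.6)(0.0800)² = 0.04032 kg·m².
Friction force f = μN = (0.37)(16.4) = 6.068 N at the rim; torque magnitude τ = fR = 0.4854 N·m, opposing ω.
|α| = τ/I = 0.4854/0.04032 = 12.04 rad/s² (deceleration).
ω² = ω₀² − 2|α|θ with ω = 0 ⇒ θ = ω₀²/(2|α|) = 72.21 rad = 11.49 rev.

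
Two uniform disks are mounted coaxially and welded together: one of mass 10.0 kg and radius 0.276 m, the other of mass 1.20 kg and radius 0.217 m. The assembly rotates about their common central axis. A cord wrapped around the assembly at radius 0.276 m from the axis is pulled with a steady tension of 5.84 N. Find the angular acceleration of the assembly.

I = ½M₁R₁² + ½M₂R₂² = ½(10.0)(0.276)² + ½(1.20)(0.217)² = 0.4091 kg·m².
τ = F r = (5.84)(0.276) = 1.612 N·m.
α = τ/I = 1.612/0.4091 = 3.940 rad/s².

α ≈ 3.94 rad/s²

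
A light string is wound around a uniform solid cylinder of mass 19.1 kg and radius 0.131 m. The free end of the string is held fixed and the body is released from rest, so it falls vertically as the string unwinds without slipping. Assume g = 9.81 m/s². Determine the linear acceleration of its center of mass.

Translation: Mg − T = Ma. Rotation about the center: TR = Iα with I = ½MR².
With a = αR: T = (I/R²)a = (1/2)M a, so Mg = (1 + 0.5000)Ma.
a = g/(1 + 0.5000) = 9.81/1.500 = 6.540 m/s².

a ≈ 6.54 m/s²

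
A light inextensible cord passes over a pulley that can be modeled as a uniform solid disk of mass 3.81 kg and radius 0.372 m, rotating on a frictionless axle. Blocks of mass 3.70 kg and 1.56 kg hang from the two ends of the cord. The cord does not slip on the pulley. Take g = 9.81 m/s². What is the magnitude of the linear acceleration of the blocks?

I = ½MR² = (1/2)(3.81)(0.372)² = 0.2636 kg·m².
Heavier block: m₁g − T₁ = m₁a. Lighter block: T₂ − m₂g = m₂a.
Pulley: (T₁ − T₂)R = Iα = I(a/R), so T₁ − T₂ = (I/R²)a = (1/2)M_p a = 1.905·a.
Adding the three: (m₁ − m₂)g = (m₁ + m₂ + 1.905)a, so a = (3.70 − 1.56)(9.81)/(3.70 + 1.56 + 1.905) = 2.930 m/s².

a ≈ 2.93 m/s²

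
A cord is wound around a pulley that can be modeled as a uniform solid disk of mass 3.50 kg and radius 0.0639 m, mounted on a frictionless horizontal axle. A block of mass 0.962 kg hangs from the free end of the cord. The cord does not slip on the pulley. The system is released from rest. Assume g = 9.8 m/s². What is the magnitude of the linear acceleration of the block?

I = ½MR² = (1/2)(3.50)(0.0639)² = 0.007146 kg·m².
Block: mg − T = ma. Pulley: TR = Iα. No-slip: a = αR, so T = (I/R²)a = 1.750·a.
Then mg = (m + 1.750)a, so a = (0.962)(9.8)/(0.962 + 1.750) = 3.476 m/s².

a ≈ 3.48 m/s²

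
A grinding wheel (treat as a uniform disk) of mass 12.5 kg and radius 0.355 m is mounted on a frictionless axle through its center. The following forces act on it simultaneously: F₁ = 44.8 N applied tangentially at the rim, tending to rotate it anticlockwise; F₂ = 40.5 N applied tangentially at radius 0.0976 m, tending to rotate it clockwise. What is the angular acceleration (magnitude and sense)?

α ≈ 15.2 rad/s², anticlockwise

I = ½MR² = (1/2)(12.5)(0.355)² = 0.7877 kg·m².
Taking anticlockwise as positive: τ₁ = +(44.8)(0.355) = +15.90 N·m; τ₂ = −(40.5)(0.0976) = −3.953 N·m.
Net torque τ = 11.95 N·m.
α = τ/I = 11.95/0.7877 = 15.17 rad/s².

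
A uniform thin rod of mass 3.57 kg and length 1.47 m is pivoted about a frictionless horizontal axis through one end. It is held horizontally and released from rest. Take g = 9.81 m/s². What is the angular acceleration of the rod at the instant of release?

α ≈ 10.0 rad/s²

About the pivot, I = (1/3)ML² = (1/3)(3.57)(1.47)² = 2.571 kg·m².
The weight acts at the center, a distance L/2 = 0.7350 m from the pivot; τ = Mg(L/2) = 25.74 N·m.
α = τ/I = 25.74/2.571 = 10.01 rad/s².
(Equivalently α = (3g/(2L)) = 10.01 rad/s².)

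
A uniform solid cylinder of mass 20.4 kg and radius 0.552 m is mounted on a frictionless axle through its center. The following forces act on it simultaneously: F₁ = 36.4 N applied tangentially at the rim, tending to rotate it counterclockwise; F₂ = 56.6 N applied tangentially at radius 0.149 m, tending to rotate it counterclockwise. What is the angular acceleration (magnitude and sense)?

α ≈ 9.18 rad/s², counterclockwise

I = ½MR² = (1/2)(20.4)(0.552)² = 3.108 kg·m².
Taking counterclockwise as positive: τ₁ = +(36.4)(0.552) = +20.09 N·m; τ₂ = +(56.6)(0.149) = +8.433 N·m.
Net torque τ = 28.53 N·m.
α = τ/I = 28.53/3.108 = 9.178 rad/s².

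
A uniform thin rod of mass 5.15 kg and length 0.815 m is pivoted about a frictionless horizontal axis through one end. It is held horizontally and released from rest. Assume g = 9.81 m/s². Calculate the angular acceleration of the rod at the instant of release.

About the pivot, I = (1/3)ML² = (1/3)(5.15)(0.815)² = 1.140 kg·m².
The weight acts at the center, a distance L/2 = 0.4075 m from the pivot; τ = Mg(L/2) = 20.59 N·m.
α = τ/I = 20.59/1.140 = 18.06 rad/s².
(Equivalently α = (3g/(2L)) = 18.06 rad/s².)

α ≈ 18.1 rad/s²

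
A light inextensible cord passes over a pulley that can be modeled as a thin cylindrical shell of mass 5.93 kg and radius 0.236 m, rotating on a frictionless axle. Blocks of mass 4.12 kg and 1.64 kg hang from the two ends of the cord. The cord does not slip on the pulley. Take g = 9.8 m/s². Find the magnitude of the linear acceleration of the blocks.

I = MR² = (5.93)(0.236)² = 0.3303 kg·m².
Heavier block: m₁g − T₁ = m₁a. Lighter block: T₂ − m₂g = m₂a.
Pulley: (T₁ − T₂)R = Iα = I(a/R), so T₁ − T₂ = (I/R²)a = 1·M_p a = 5.930·a.
Adding the three: (m₁ − m₂)g = (m₁ + m₂ + 5.930)a, so a = (4.12 − 1.64)(9.8)/(4.12 + 1.64 + 5.930) = 2.079 m/s².

a ≈ 2.08 m/s²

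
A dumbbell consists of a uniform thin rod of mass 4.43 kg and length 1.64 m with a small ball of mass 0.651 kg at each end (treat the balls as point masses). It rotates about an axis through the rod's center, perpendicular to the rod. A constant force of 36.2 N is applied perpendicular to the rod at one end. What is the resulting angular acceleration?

α ≈ 15.9 rad/s²

I_rod = (1/12)ML² = (1/12)(4.43)(1.64)² = 0.9929 kg·m².
I_balls = 2·m·(L/2)² = 2(0.651)(0.8200)² = 0.8755 kg·m².
Total I = 1.868 kg·m².
τ = F·(L/2) = (36.2)(0.820) = 29.68 N·m.
α = τ/I = 29.68/1.868 = 15.89 rad/s².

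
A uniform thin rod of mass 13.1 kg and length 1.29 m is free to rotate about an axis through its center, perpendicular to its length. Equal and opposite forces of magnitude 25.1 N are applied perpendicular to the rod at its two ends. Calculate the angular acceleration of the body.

α ≈ 17.8 rad/s²

I = (1/12)ML² = (1/12)(13.1)(1.29)² = 1.817 kg·m².
The couple gives τ = F·(L/2) + F·(L/2) = F L = (25.1)(1.29) = 32.38 N·m.
Newton's second law for rotation, τ = Iα, gives α = τ/I = 32.38/1.817 = 17.82 rad/s².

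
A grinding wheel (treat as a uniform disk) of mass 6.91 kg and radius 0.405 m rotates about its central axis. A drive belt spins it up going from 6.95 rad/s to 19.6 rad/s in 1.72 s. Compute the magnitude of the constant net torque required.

I = ½MR² = (1/2)(6.91)(0.405)² = 0.5667 kg·m².
α = Δω/Δt = (19.6 − 6.95)/1.72 = 7.355 rad/s².
τ = Iα = (0.5667)(7.355) = 4.168 N·m.

τ ≈ 4.17 N·m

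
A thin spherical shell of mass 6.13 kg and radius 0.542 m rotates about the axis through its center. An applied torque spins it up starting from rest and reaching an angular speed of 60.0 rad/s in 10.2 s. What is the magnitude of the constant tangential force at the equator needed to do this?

F ≈ 13.0 N

I = (2/3)MR² = (2/3)(6.13)(0.542)² = 1.201 kg·m².
α = Δω/Δt = (60.0 − 0)/10.2 = 5.882 rad/s².
The required torque is τ = Iα = (1.201)(5.882) = 7.062 N·m.
A tangential force at the equator gives τ = FR, so F = τ/R = 7.062/0.542 = 13.03 N.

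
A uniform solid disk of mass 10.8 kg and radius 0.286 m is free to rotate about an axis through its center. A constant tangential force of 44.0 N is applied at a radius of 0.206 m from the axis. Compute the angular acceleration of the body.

I = ½MR² = (1/2)(10.8)(0.286)² = 0.4417 kg·m².
τ = F·r = (44.0)(0.206) = 9.064 N·m.
From τ = Iα: α = 9.064/0.4417 = 20.52 rad/s².

α ≈ 20.5 rad/s²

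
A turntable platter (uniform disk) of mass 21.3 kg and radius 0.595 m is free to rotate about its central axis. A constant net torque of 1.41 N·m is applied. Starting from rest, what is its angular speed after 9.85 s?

I = ½MR² = (1/2)(21.3)(0.595)² = 3.770 kg·m².
α = τ/I = 1.41/3.770 = 0.3740 rad/s².
ω = ω₀ + αt = 0 + (0.3740)(9.85) = 3.684 rad/s.

ω ≈ 3.68 rad/s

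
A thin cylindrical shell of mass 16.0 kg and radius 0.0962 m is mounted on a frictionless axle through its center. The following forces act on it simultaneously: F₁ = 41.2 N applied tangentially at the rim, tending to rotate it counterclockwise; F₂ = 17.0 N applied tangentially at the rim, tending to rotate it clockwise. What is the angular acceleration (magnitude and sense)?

α ≈ 15.7 rad/s², counterclockwise

I = MR² = (16.0)(0.0962)² = 0.1481 kg·m².
Taking counterclockwise as positive: τ₁ = +(41.2)(0.0962) = +3.963 N·m; τ₂ = −(17.0)(0.0962) = −1.635 N·m.
Net torque τ = 2.328 N·m.
α = τ/I = 2.328/0.1481 = 15.72 rad/s².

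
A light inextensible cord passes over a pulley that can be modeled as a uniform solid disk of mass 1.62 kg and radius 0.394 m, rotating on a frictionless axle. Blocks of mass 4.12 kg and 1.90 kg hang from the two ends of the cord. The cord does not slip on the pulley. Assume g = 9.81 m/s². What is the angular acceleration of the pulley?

α ≈ 8.09 rad/s²

I = ½MR² = (1/2)(1.62)(0.394)² = 0.1257 kg·m².
Heavier block: m₁g − T₁ = m₁a. Lighter block: T₂ − m₂g = m₂a.
Pulley: (T₁ − T₂)R = Iα = I(a/R), so T₁ − T₂ = (I/R²)a = (1/2)M_p a = 0.8100·a.
Adding the three: (m₁ − m₂)g = (m₁ + m₂ + 0.8100)a, so a = (4.12 − 1.90)(9.81)/(4.12 + 1.90 + 0.8100) = 3.189 m/s².
α = a/R = 3.189/0.394 = 8.093 rad/s².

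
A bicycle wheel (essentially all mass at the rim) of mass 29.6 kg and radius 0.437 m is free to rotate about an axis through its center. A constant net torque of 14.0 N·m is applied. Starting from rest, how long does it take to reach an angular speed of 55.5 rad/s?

t ≈ 22.4 s

I = MR² = (29.6)(0.437)² = 5.653 kg·m².
α = τ/I = 14.0/5.653 = 2.477 rad/s².
ω = αt ⇒ t = ω/α = 55.5/2.477 = 22.41 s.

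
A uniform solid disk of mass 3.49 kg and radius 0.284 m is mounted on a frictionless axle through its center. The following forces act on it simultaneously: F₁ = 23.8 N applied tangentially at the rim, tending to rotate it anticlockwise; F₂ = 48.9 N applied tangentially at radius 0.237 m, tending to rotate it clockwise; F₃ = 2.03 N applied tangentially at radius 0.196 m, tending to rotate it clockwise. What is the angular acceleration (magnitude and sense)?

I = ½MR² = (1/2)(3.49)(0.284)² = 0.1407 kg·m².
Taking anticlockwise as positive: τ₁ = +(23.8)(0.284) = +6.759 N·m; τ₂ = −(48.9)(0.237) = −11.59 N·m; τ₃ = −(2.03)(0.196) = −0.3979 N·m.
Net torque τ = -5.228 N·m.
α = τ/I = -5.228/0.1407 = -37.15 rad/s².

α ≈ 37.1 rad/s², clockwise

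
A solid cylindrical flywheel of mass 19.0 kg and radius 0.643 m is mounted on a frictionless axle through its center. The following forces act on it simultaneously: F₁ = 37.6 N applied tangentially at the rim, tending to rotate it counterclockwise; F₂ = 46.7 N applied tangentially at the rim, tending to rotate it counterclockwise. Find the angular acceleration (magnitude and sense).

I = ½MR² = (1/2)(19.0)(0.643)² = 3.928 kg·m².
Taking counterclockwise as positive: τ₁ = +(37.6)(0.643) = +24.18 N·m; τ₂ = +(46.7)(0.643) = +30.03 N·m.
Net torque τ = 54.20 N·m.
α = τ/I = 54.20/3.928 = 13.80 rad/s².

α ≈ 13.8 rad/s², counterclockwise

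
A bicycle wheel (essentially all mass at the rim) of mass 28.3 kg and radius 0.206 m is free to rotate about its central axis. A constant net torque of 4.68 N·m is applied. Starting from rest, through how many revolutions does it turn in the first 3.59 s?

I = MR² = (28.3)(0.206)² = 1.201 kg·m².
α = τ/I = 4.68/1.201 = 3.897 rad/s².
θ = ½αt² = ½(3.897)(3.59)² = 25.11 rad.
Revolutions = θ/(2π) = 3.997.

≈ 4.00 revolutions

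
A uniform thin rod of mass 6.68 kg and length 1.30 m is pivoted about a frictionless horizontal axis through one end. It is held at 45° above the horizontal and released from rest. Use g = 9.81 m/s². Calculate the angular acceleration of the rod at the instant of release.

About the pivot, I = (1/3)ML² = (1/3)(6.68)(1.30)² = 3.763 kg·m².
The weight acts at the center, a distance L/2 = 0.6500 m from the pivot; τ = Mg(L/2) cos 45° = 30.12 N·m.
α = τ/I = 30.12/3.763 = 8.004 rad/s².
(Equivalently α = (3g/(2L)) cos 45° = 8.004 rad/s².)

α ≈ 8.00 rad/s²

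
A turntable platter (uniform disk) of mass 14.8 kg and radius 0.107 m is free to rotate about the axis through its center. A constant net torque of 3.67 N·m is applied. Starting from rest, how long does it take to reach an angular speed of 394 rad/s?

t ≈ 9.10 s

I = ½MR² = (1/2)(14.8)(0.107)² = 0.08472 kg·m².
α = τ/I = 3.67/0.08472 = 43.32 rad/s².
ω = αt ⇒ t = ω/α = 394/43.32 = 9.096 s.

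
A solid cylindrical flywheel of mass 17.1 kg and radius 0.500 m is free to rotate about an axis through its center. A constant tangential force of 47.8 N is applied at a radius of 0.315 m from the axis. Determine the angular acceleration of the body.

α ≈ 7.04 rad/s²

I = ½MR² = (1/2)(17.1)(0.500)² = 2.138 kg·m².
τ = F·r = (47.8)(0.315) = 15.06 N·m.
From τ = Iα: α = 15.06/2.138 = 7.044 rad/s².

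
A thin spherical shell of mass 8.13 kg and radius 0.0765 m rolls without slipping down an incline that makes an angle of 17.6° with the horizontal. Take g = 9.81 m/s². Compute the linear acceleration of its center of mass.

Translation along the incline: Mg sinθ − f = Ma.
Rotation about the center: fR = Iα with I = (2/3)MR². No-slip gives a = αR, so f = (I/R²)a = (2/3)M a.
Substituting: Mg sinθ = (1 + 0.6667)Ma, so a = g sinθ/(1 + 0.6667) = (9.81) sin 17.6° / 1.667 = 1.780 m/s².

a ≈ 1.78 m/s²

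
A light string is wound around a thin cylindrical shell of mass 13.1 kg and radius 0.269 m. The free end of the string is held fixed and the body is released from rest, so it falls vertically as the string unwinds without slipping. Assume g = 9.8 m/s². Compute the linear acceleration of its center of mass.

a ≈ 4.90 m/s²

Translation: Mg − T = Ma. Rotation about the center: TR = Iα with I = MR².
With a = αR: T = (I/R²)a = M a, so Mg = (1 + 1.000)Ma.
a = g/(1 + 1.000) = 9.8/2.000 = 4.900 m/s².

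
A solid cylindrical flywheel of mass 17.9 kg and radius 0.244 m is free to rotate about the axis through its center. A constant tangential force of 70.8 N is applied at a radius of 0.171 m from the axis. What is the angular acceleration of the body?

α ≈ 22.7 rad/s²

I = ½MR² = (1/2)(17.9)(0.244)² = 0.5328 kg·m².
τ = F·r = (70.8)(0.171) = 12.11 N·m.
Newton's second law for rotation, τ = Iα, gives α = τ/I = 12.11/0.5328 = 22.72 rad/s².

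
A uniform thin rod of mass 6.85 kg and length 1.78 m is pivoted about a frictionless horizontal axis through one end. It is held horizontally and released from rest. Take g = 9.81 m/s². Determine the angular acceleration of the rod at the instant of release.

About the pivot, I = (1/3)ML² = (1/3)(6.85)(1.78)² = 7.235 kg·m².
The weight acts at the center, a distance L/2 = 0.8900 m from the pivot; τ = Mg(L/2) = 59.81 N·m.
α = τ/I = 59.81/7.235 = 8.267 rad/s².

α ≈ 8.27 rad/s²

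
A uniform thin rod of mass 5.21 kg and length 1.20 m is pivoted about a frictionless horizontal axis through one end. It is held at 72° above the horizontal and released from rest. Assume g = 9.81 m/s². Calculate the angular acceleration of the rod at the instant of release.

About the pivot, I = (1/3)ML² = (1/3)(5.21)(1.20)² = 2.501 kg·m².
The weight acts at the center, a distance L/2 = 0.6000 m from the pivot; τ = Mg(L/2) cos 72° = 9.476 N·m.
α = τ/I = 9.476/2.501 = 3.789 rad/s².

α ≈ 3.79 rad/s²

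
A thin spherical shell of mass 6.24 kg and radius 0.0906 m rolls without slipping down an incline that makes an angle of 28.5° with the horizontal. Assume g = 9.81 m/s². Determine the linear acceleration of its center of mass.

Translation along the incline: Mg sinθ − f = Ma.
Rotation about the center: fR = Iα with I = (2/3)MR². No-slip gives a = αR, so f = (I/R²)a = (2/3)M a.
Substituting: Mg sinθ = (1 + 0.6667)Ma, so a = g sinθ/(1 + 0.6667) = (9.81) sin 28.5° / 1.667 = 2.809 m/s².

a ≈ 2.81 m/s²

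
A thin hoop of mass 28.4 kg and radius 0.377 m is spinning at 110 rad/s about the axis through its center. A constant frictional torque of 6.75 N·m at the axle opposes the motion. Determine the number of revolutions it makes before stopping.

≈ 576 revolutions

I = MR² = (28.4)(0.377)² = 4.036 kg·m².
The net torque has magnitude 6.75 N·m, opposing ω.
|α| = τ/I = 6.750/4.036 = 1.672 rad/s² (deceleration).
ω² = ω₀² − 2|α|θ with ω = 0 ⇒ θ = ω₀²/(2|α|) = 3618 rad = 575.8 rev.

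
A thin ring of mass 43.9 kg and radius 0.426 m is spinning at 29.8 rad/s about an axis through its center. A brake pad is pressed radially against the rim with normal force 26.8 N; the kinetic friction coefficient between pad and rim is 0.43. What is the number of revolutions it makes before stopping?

≈ 115 revolutions

I = MR² = (43.9)(0.426)² = 7.967 kg·m².
Friction force f = μN = (0.43)(26.8) = 11.52 N at the rim; torque magnitude τ = fR = 4.909 N·m, opposing ω.
|α| = τ/I = 4.909/7.967 = 0.6162 rad/s² (deceleration).
ω² = ω₀² − 2|α|θ with ω = 0 ⇒ θ = ω₀²/(2|α|) = 720.6 rad = 114.7 rev.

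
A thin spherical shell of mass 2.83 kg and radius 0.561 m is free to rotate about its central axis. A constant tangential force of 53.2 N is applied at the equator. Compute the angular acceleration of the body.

I = (2/3)MR² = (2/3)(2.83)(0.561)² = 0.5938 kg·m².
τ = F R = (53.2)(0.561) = 29.85 N·m.
Newton's second law for rotation, τ = Iα, gives α = τ/I = 29.85/0.5938 = 50.26 rad/s².

α ≈ 50.3 rad/s²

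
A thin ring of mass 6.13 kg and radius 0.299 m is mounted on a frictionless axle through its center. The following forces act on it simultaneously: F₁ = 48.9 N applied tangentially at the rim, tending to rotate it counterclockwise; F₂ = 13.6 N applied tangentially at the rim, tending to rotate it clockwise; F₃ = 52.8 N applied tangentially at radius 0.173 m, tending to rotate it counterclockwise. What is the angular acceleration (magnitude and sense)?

I = MR² = (6.13)(0.299)² = 0.5480 kg·m².
Taking counterclockwise as positive: τ₁ = +(48.9)(0.299) = +14.62 N·m; τ₂ = −(13.6)(0.299) = −4.066 N·m; τ₃ = +(52.8)(0.173) = +9.134 N·m.
Net torque τ = 19.69 N·m.
α = τ/I = 19.69/0.5480 = 35.93 rad/s².

α ≈ 35.9 rad/s², counterclockwise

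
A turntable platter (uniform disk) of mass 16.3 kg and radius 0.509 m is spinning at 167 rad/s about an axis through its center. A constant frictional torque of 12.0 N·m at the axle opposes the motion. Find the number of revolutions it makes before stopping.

≈ 391 revolutions

I = ½MR² = (1/2)(16.3)(0.509)² = 2.112 kg·m².
The net torque has magnitude 12.0 N·m, opposing ω.
|α| = τ/I = 12.00/2.112 = 5.683 rad/s² (deceleration).
ω² = ω₀² − 2|α|θ with ω = 0 ⇒ θ = ω₀²/(2|α|) = 2454 rad = 390.5 rev.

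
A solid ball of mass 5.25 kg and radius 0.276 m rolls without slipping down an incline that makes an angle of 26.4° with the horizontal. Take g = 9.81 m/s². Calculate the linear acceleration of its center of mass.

a ≈ 3.12 m/s²

Translation along the incline: Mg sinθ − f = Ma.
Rotation about the center: fR = Iα with I = (2/5)MR². No-slip gives a = αR, so f = (I/R²)a = (2/5)M a.
Substituting: Mg sinθ = (1 + 0.4000)Ma, so a = g sinθ/(1 + 0.4000) = (9.81) sin 26.4° / 1.400 = 3.116 m/s².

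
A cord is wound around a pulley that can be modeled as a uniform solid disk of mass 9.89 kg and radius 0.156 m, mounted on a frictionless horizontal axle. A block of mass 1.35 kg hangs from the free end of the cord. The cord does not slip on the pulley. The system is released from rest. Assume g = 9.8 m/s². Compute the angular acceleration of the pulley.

α ≈ 13.5 rad/s²

I = ½MR² = (1/2)(9.89)(0.156)² = 0.1203 kg·m².
Block: mg − T = ma. Pulley: TR = Iα. No-slip: a = αR, so T = (I/R²)a = 4.945·a.
Then mg = (m + 4.945)a, so a = (1.35)(9.8)/(1.35 + 4.945) = 2.102 m/s².
α = a/R = 2.102/0.156 = 13.47 rad/s².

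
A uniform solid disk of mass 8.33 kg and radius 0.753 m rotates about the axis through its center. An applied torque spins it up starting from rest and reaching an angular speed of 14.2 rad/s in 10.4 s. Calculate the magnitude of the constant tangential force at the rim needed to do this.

I = ½MR² = (1/2)(8.33)(0.753)² = 2.362 kg·m².
α = Δω/Δt = (14.2 − 0)/10.4 = 1.365 rad/s².
The required torque is τ = Iα = (2.362)(1.365) = 3.224 N·m.
A tangential force at the rim gives τ = FR, so F = τ/R = 3.224/0.753 = 4.282 N.

F ≈ 4.28 N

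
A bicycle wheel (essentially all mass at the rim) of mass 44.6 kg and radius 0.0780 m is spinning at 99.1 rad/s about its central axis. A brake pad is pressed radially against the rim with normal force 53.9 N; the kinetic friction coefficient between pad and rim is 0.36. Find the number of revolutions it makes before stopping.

I = MR² = (44.6)(0.0780)² = 0.2713 kg·m².
Friction force f = μN = (0.36)(53.9) = 19.40 N at the rim; torque magnitude τ = fR = 1.514 N·m, opposing ω.
|α| = τ/I = 1.514/0.2713 = 5.578 rad/s² (deceleration).
ω² = ω₀² − 2|α|θ with ω = 0 ⇒ θ = ω₀²/(2|α|) = 880.4 rad = 140.1 rev.

≈ 140 revolutions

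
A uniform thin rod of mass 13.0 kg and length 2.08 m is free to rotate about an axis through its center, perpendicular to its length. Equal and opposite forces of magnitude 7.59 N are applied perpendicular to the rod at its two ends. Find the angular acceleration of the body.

I = (1/12)ML² = (1/12)(13.0)(2.08)² = 4.687 kg·m².
The couple gives τ = F·(L/2) + F·(L/2) = F L = (7.59)(2.08) = 15.79 N·m.
Newton's second law for rotation, τ = Iα, gives α = τ/I = 15.79/4.687 = 3.368 rad/s².

α ≈ 3.37 rad/s²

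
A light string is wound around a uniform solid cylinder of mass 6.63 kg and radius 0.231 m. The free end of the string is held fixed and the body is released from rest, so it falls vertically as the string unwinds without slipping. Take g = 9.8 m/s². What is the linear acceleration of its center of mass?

Translation: Mg − T = Ma. Rotation about the center: TR = Iα with I = ½MR².
With a = αR: T = (I/R²)a = (1/2)M a, so Mg = (1 + 0.5000)Ma.
a = g/(1 + 0.5000) = 9.8/1.500 = 6.533 m/s².

a ≈ 6.53 m/s²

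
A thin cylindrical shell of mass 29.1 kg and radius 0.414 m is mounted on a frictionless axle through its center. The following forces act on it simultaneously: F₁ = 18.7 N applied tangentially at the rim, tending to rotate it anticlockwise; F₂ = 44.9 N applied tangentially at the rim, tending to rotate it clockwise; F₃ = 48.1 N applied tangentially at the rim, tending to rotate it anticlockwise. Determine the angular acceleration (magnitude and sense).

α ≈ 1.82 rad/s², anticlockwise

I = MR² = (29.1)(0.414)² = 4.988 kg·m².
Taking anticlockwise as positive: τ₁ = +(18.7)(0.414) = +7.742 N·m; τ₂ = −(44.9)(0.414) = −18.59 N·m; τ₃ = +(48.1)(0.414) = +19.91 N·m.
Net torque τ = 9.067 N·m.
α = τ/I = 9.067/4.988 = 1.818 rad/s².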